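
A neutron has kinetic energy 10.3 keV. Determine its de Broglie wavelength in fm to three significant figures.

λ = 282 fm

KE = 10.3 keV = 1.650 × 10⁻¹⁵ J.
p = √(2mKE) = √(2 × 1.675 × 10⁻²⁷ × 1.650 × 10⁻¹⁵) = 2.351 × 10⁻²¹ kg·m/s.
λ = h/p = 6.626 × 10⁻³⁴ / 2.351 × 10⁻²¹ = 2.82 × 10⁻¹³ m = 282 fm.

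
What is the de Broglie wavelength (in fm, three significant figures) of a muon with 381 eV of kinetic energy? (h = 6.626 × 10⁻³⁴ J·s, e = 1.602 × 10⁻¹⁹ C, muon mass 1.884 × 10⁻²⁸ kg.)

λ = 4370 fm

KE = 381 eV = 6.104 × 10⁻¹⁷ J.
p = √(2mKE) = √(2 × 1.884 × 10⁻²⁸ × 6.104 × 10⁻¹⁷) = 1.517 × 10⁻²² kg·m/s.
λ = h/p = 6.626 × 10⁻³⁴ / 1.517 × 10⁻²² = 4.37 × 10⁻¹² m = 4370 fm.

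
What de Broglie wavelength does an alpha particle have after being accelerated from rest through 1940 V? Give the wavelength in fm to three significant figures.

λ = 231 fm

KE = 2eV = 2 × 1.602 × 10⁻¹⁹ × 1940 = 6.216 × 10⁻¹⁶ J.
p = √(2mKE) = √(2 × 6.645 × 10⁻²⁷ × 6.216 × 10⁻¹⁶) = 2.874 × 10⁻²¹ kg·m/s.
λ = h/p = 6.626 × 10⁻³⁴ / 2.874 × 10⁻²¹ = 2.31 × 10⁻¹³ m = 231 fm.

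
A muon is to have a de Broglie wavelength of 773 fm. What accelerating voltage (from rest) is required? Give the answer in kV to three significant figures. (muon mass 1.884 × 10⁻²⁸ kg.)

V = 12.2 kV

p = h/λ = 6.626 × 10⁻³⁴ / 7.730 × 10⁻¹³ = 8.572 × 10⁻²² kg·m/s.
KE = p²/(2m) = 1.950 × 10⁻¹⁵ J.
V = KE/e = 1.950 × 10⁻¹⁵ / (1.602 × 10⁻¹⁹) = 12.2 kV.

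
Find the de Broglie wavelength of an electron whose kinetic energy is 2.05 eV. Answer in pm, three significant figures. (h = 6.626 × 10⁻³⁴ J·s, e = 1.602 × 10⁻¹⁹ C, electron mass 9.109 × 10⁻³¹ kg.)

KE = 2.05 eV = 3.284 × 10⁻¹⁹ J.
p = √(2mKE) = √(2 × 9.109 × 10⁻³¹ × 3.284 × 10⁻¹⁹) = 7.735 × 10⁻²⁵ kg·m/s.
λ = h/p = 6.626 × 10⁻³⁴ / 7.735 × 10⁻²⁵ = 8.57 × 10⁻¹⁰ m = 857 pm.

λ = 857 pm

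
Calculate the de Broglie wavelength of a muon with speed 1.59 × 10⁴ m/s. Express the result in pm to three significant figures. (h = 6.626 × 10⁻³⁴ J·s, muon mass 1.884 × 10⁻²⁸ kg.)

λ = 221 pm

p = mv = 1.884 × 10⁻²⁸ × 1.59 × 10⁴ = 2.996 × 10⁻²⁴ kg·m/s.
λ = h/p = 6.626 × 10⁻³⁴ / 2.996 × 10⁻²⁴ = 2.21 × 10⁻¹⁰ m = 221 pm.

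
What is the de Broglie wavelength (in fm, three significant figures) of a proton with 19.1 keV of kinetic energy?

λ = 207 fm

KE = 19.1 keV = 3.060 × 10⁻¹⁵ J.
p = √(2mKE) = √(2 × 1.673 × 10⁻²⁷ × 3.060 × 10⁻¹⁵) = 3.200 × 10⁻²¹ kg·m/s.
λ = h/p = 6.626 × 10⁻³⁴ / 3.200 × 10⁻²¹ = 2.07 × 10⁻¹³ m = 207 fm.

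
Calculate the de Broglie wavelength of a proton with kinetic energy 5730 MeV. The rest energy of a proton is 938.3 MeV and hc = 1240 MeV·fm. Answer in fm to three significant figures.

λ = 0.188 fm

Total energy E = KE + m₀c² = 5730 + 938.3 = 6668.3 MeV.
(pc)² = E² − (m₀c²)² = (6668.3)² − (938.3)² = 4.359 × 10⁷ MeV², so pc = 6602 MeV.
λ = hc/(pc) = 1240 MeV·fm / 6602 MeV = 0.188 fm.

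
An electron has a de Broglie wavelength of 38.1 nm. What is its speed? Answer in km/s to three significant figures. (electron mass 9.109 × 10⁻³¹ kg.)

v = 19.1 km/s

p = h/λ = 6.626 × 10⁻³⁴ / 3.810 × 10⁻⁸ = 1.739 × 10⁻²⁶ kg·m/s.
v = p/m = 1.739 × 10⁻²⁶ / 9.109 × 10⁻³¹ = 1.91 × 10⁴ m/s = 19.1 km/s.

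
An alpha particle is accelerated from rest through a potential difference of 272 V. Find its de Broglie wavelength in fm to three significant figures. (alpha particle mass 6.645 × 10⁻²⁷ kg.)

KE = 2eV = 2 × 1.602 × 10⁻¹⁹ × 272.0 = 8.715 × 10⁻¹⁷ J.
p = √(2mKE) = √(2 × 6.645 × 10⁻²⁷ × 8.715 × 10⁻¹⁷) = 1.076 × 10⁻²¹ kg·m/s.
λ = h/p = 6.626 × 10⁻³⁴ / 1.076 × 10⁻²¹ = 6.16 × 10⁻¹³ m = 616 fm.

λ = 616 fm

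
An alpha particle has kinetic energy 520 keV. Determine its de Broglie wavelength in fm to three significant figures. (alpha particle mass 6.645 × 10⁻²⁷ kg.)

KE = 520 keV = 8.330 × 10⁻¹⁴ J.
p = √(2mKE) = √(2 × 6.645 × 10⁻²⁷ × 8.330 × 10⁻¹⁴) = 3.327 × 10⁻²⁰ kg·m/s.
λ = h/p = 6.626 × 10⁻³⁴ / 3.327 × 10⁻²⁰ = 1.99 × 10⁻¹⁴ m = 19.9 fm.

λ = 19.9 fm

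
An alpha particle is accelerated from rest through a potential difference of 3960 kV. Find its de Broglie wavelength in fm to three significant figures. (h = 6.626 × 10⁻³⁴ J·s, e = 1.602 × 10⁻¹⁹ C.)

KE = 2eV = 2 × 1.602 × 10⁻¹⁹ × 3.960 × 10⁶ = 1.269 × 10⁻¹² J.
p = √(2mKE) = √(2 × 6.645 × 10⁻²⁷ × 1.269 × 10⁻¹²) = 1.299 × 10⁻¹⁹ kg·m/s.
λ = h/p = 6.626 × 10⁻³⁴ / 1.299 × 10⁻¹⁹ = 5.10 × 10⁻¹⁵ m = 5.10 fm.

λ = 5.10 fm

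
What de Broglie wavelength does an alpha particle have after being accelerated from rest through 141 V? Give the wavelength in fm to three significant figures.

λ = 855 fm

KE = 2eV = 2 × 1.602 × 10⁻¹⁹ × 141.0 = 4.518 × 10⁻¹⁷ J.
p = √(2mKE) = √(2 × 6.645 × 10⁻²⁷ × 4.518 × 10⁻¹⁷) = 7.749 × 10⁻²² kg·m/s.
λ = h/p = 6.626 × 10⁻³⁴ / 7.749 × 10⁻²² = 8.55 × 10⁻¹³ m = 855 fm.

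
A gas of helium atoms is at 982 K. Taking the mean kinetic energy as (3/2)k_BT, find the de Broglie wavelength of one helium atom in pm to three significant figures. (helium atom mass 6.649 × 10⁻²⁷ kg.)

λ = 40.3 pm

KE = (3/2)k_BT = 1.5 × 1.381 × 10⁻²³ × 982 = 2.034 × 10⁻²⁰ J.
p = √(2mKE) = √(2 × 6.649 × 10⁻²⁷ × 2.034 × 10⁻²⁰) = 1.645 × 10⁻²³ kg·m/s.
λ = h/p = 4.03 × 10⁻¹¹ m = 40.3 pm.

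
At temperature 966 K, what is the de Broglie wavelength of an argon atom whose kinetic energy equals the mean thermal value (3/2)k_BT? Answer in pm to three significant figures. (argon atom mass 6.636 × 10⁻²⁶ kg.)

λ = 12.9 pm

KE = (3/2)k_BT = 1.5 × 1.381 × 10⁻²³ × 966 = 2.001 × 10⁻²⁰ J.
p = √(2mKE) = √(2 × 6.636 × 10⁻²⁶ × 2.001 × 10⁻²⁰) = 5.153 × 10⁻²³ kg·m/s.
λ = h/p = 1.29 × 10⁻¹¹ m = 12.9 pm.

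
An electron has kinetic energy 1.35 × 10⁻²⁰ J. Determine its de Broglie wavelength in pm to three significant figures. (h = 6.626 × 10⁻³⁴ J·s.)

p = √(2mKE) = √(2 × 9.109 × 10⁻³¹ × 1.350 × 10⁻²⁰) = 1.568 × 10⁻²⁵ kg·m/s.
λ = h/p = 6.626 × 10⁻³⁴ / 1.568 × 10⁻²⁵ = 4.23 × 10⁻⁹ m = 4230 pm.

λ = 4230 pm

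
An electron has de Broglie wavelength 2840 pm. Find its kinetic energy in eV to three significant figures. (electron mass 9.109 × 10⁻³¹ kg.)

KE = 0.187 eV

p = h/λ = 6.626 × 10⁻³⁴ / 2.840 × 10⁻⁹ = 2.333 × 10⁻²⁵ kg·m/s.
KE = p²/(2m) = (2.333 × 10⁻²⁵)² / (2 × 9.109 × 10⁻³¹) = 2.988 × 10⁻²⁰ J = 0.187 eV.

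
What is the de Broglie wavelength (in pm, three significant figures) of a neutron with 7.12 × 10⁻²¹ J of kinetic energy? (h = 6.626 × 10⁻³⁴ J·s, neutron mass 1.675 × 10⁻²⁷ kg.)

p = √(2mKE) = √(2 × 1.675 × 10⁻²⁷ × 7.120 × 10⁻²¹) = 4.884 × 10⁻²⁴ kg·m/s.
λ = h/p = 6.626 × 10⁻³⁴ / 4.884 × 10⁻²⁴ = 1.36 × 10⁻¹⁰ m = 136 pm.

λ = 136 pm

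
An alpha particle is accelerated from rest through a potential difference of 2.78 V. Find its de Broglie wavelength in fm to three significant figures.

KE = 2eV = 2 × 1.602 × 10⁻¹⁹ × 2.780 = 8.907 × 10⁻¹⁹ J.
p = √(2mKE) = √(2 × 6.645 × 10⁻²⁷ × 8.907 × 10⁻¹⁹) = 1.088 × 10⁻²² kg·m/s.
λ = h/p = 6.626 × 10⁻³⁴ / 1.088 × 10⁻²² = 6.09 × 10⁻¹² m = 6090 fm.

λ = 6090 fm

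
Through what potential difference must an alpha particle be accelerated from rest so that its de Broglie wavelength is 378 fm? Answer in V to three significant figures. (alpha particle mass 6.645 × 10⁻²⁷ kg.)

V = 722 V

p = h/λ = 6.626 × 10⁻³⁴ / 3.780 × 10⁻¹³ = 1.753 × 10⁻²¹ kg·m/s.
KE = p²/(2m) = 2.312 × 10⁻¹⁶ J.
V = KE/2e = 2.312 × 10⁻¹⁶ / (2 × 1.602 × 10⁻¹⁹) = 722 V.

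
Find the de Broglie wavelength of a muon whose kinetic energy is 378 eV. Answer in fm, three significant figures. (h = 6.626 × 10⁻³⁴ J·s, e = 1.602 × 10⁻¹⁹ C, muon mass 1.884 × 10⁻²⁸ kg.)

KE = 378 eV = 6.056 × 10⁻¹⁷ J.
p = √(2mKE) = √(2 × 1.884 × 10⁻²⁸ × 6.056 × 10⁻¹⁷) = 1.511 × 10⁻²² kg·m/s.
λ = h/p = 6.626 × 10⁻³⁴ / 1.511 × 10⁻²² = 4.39 × 10⁻¹² m = 4390 fm.

λ = 4390 fm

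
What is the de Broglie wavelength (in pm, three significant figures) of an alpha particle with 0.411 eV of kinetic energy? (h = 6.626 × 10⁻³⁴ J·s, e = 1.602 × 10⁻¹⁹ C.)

λ = 22.4 pm

KE = 0.411 eV = 6.584 × 10⁻²⁰ J.
p = √(2mKE) = √(2 × 6.645 × 10⁻²⁷ × 6.584 × 10⁻²⁰) = 2.958 × 10⁻²³ kg·m/s.
λ = h/p = 6.626 × 10⁻³⁴ / 2.958 × 10⁻²³ = 2.24 × 10⁻¹¹ m = 22.4 pm.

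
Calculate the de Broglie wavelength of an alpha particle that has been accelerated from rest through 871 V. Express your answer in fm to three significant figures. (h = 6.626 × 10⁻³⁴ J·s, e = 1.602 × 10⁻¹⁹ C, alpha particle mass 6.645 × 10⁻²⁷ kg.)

KE = 2eV = 2 × 1.602 × 10⁻¹⁹ × 871.0 = 2.791 × 10⁻¹⁶ J.
p = √(2mKE) = √(2 × 6.645 × 10⁻²⁷ × 2.791 × 10⁻¹⁶) = 1.926 × 10⁻²¹ kg·m/s.
λ = h/p = 6.626 × 10⁻³⁴ / 1.926 × 10⁻²¹ = 3.44 × 10⁻¹³ m = 344 fm.

λ = 344 fm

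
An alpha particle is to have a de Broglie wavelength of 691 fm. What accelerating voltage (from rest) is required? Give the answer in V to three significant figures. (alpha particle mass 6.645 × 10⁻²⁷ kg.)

V = 216 V

p = h/λ = 6.626 × 10⁻³⁴ / 6.910 × 10⁻¹³ = 9.589 × 10⁻²² kg·m/s.
KE = p²/(2m) = 6.919 × 10⁻¹⁷ J.
V = KE/2e = 6.919 × 10⁻¹⁷ / (2 × 1.602 × 10⁻¹⁹) = 216 V.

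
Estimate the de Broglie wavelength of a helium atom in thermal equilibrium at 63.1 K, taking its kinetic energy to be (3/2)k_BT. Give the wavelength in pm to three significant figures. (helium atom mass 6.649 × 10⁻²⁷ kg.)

KE = (3/2)k_BT = 1.5 × 1.381 × 10⁻²³ × 63.1 = 1.307 × 10⁻²¹ J.
p = √(2mKE) = √(2 × 6.649 × 10⁻²⁷ × 1.307 × 10⁻²¹) = 4.169 × 10⁻²⁴ kg·m/s.
λ = h/p = 1.59 × 10⁻¹⁰ m = 159 pm.

λ = 159 pm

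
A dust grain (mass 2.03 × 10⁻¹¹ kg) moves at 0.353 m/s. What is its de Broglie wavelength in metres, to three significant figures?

λ = 9.25 × 10⁻²³ m

p = mv = 2.03 × 10⁻¹¹ × 0.353 = 7.166 × 10⁻¹² kg·m/s.
λ = h/p = 6.626 × 10⁻³⁴ / 7.166 × 10⁻¹² = 9.25 × 10⁻²³ m.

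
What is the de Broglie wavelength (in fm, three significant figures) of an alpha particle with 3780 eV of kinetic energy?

KE = 3780 eV = 6.056 × 10⁻¹⁶ J.
p = √(2mKE) = √(2 × 6.645 × 10⁻²⁷ × 6.056 × 10⁻¹⁶) = 2.837 × 10⁻²¹ kg·m/s.
λ = h/p = 6.626 × 10⁻³⁴ / 2.837 × 10⁻²¹ = 2.34 × 10⁻¹³ m = 234 fm.

λ = 234 fm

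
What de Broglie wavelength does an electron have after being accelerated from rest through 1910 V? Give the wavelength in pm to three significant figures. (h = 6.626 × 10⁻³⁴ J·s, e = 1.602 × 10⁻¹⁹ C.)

λ = 28.1 pm

KE = eV = 1.602 × 10⁻¹⁹ × 1910 = 3.060 × 10⁻¹⁶ J.
p = √(2mKE) = √(2 × 9.109 × 10⁻³¹ × 3.060 × 10⁻¹⁶) = 2.361 × 10⁻²³ kg·m/s.
λ = h/p = 6.626 × 10⁻³⁴ / 2.361 × 10⁻²³ = 2.81 × 10⁻¹¹ m = 28.1 pm.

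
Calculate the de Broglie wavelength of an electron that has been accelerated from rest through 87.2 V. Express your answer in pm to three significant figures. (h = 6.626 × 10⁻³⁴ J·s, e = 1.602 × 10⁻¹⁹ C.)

KE = eV = 1.602 × 10⁻¹⁹ × 87.20 = 1.397 × 10⁻¹⁷ J.
p = √(2mKE) = √(2 × 9.109 × 10⁻³¹ × 1.397 × 10⁻¹⁷) = 5.045 × 10⁻²⁴ kg·m/s.
λ = h/p = 6.626 × 10⁻³⁴ / 5.045 × 10⁻²⁴ = 1.31 × 10⁻¹⁰ m = 131 pm.

λ = 131 pm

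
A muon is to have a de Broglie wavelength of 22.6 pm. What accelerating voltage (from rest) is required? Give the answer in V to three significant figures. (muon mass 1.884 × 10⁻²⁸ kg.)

V = 14.2 V

p = h/λ = 6.626 × 10⁻³⁴ / 2.260 × 10⁻¹¹ = 2.932 × 10⁻²³ kg·m/s.
KE = p²/(2m) = 2.281 × 10⁻¹⁸ J.
V = KE/e = 2.281 × 10⁻¹⁸ / (1.602 × 10⁻¹⁹) = 14.2 V.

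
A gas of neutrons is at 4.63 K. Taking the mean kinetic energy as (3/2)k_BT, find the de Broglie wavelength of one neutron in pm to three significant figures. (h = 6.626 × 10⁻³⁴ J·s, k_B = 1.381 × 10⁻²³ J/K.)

KE = (3/2)k_BT = 1.5 × 1.381 × 10⁻²³ × 4.63 = 9.591 × 10⁻²³ J.
p = √(2mKE) = √(2 × 1.675 × 10⁻²⁷ × 9.591 × 10⁻²³) = 5.668 × 10⁻²⁵ kg·m/s.
λ = h/p = 1.17 × 10⁻⁹ m = 1170 pm.

λ = 1170 pm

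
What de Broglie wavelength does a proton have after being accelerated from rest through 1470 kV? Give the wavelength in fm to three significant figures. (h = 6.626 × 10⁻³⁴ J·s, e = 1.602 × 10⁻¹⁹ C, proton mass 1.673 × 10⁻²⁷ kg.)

KE = eV = 1.602 × 10⁻¹⁹ × 1.470 × 10⁶ = 2.355 × 10⁻¹³ J.
p = √(2mKE) = √(2 × 1.673 × 10⁻²⁷ × 2.355 × 10⁻¹³) = 2.807 × 10⁻²⁰ kg·m/s.
λ = h/p = 6.626 × 10⁻³⁴ / 2.807 × 10⁻²⁰ = 2.36 × 10⁻¹⁴ m = 23.6 fm.

λ = 23.6 fm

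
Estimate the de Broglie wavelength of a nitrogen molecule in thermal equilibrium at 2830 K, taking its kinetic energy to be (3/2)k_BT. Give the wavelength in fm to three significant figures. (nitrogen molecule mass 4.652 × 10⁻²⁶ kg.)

KE = (3/2)k_BT = 1.5 × 1.381 × 10⁻²³ × 2830 = 5.862 × 10⁻²⁰ J.
p = √(2mKE) = √(2 × 4.652 × 10⁻²⁶ × 5.862 × 10⁻²⁰) = 7.385 × 10⁻²³ kg·m/s.
λ = h/p = 8.97 × 10⁻¹² m = 8970 fm.

λ = 8970 fm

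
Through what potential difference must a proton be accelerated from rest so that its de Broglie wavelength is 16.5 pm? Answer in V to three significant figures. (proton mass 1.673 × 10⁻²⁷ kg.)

p = h/λ = 6.626 × 10⁻³⁴ / 1.650 × 10⁻¹¹ = 4.016 × 10⁻²³ kg·m/s.
KE = p²/(2m) = 4.820 × 10⁻¹⁹ J.
V = KE/e = 4.820 × 10⁻¹⁹ / (1.602 × 10⁻¹⁹) = 3.01 V.

V = 3.01 V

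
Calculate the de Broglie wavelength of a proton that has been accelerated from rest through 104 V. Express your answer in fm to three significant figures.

λ = 2810 fm

KE = eV = 1.602 × 10⁻¹⁹ × 104.0 = 1.666 × 10⁻¹⁷ J.
p = √(2mKE) = √(2 × 1.673 × 10⁻²⁷ × 1.666 × 10⁻¹⁷) = 2.361 × 10⁻²² kg·m/s.
λ = h/p = 6.626 × 10⁻³⁴ / 2.361 × 10⁻²² = 2.81 × 10⁻¹² m = 2810 fm.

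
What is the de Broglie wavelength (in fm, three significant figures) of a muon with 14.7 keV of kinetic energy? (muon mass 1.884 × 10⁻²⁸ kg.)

λ = 703 fm

KE = 14.7 keV = 2.355 × 10⁻¹⁵ J.
p = √(2mKE) = √(2 × 1.884 × 10⁻²⁸ × 2.355 × 10⁻¹⁵) = 9.420 × 10⁻²² kg·m/s.
λ = h/p = 6.626 × 10⁻³⁴ / 9.420 × 10⁻²² = 7.03 × 10⁻¹³ m = 703 fm.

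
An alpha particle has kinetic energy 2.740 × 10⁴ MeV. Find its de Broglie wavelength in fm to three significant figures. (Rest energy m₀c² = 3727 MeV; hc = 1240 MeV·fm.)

λ = 0.0401 fm

Total energy E = KE + m₀c² = 2.740 × 10⁴ + 3727 = 31127 MeV.
(pc)² = E² − (m₀c²)² = (31127)² − (3727)² = 9.550 × 10⁸ MeV², so pc = 3.090 × 10⁴ MeV.
λ = hc/(pc) = 1240 MeV·fm / 3.090 × 10⁴ MeV = 0.0401 fm.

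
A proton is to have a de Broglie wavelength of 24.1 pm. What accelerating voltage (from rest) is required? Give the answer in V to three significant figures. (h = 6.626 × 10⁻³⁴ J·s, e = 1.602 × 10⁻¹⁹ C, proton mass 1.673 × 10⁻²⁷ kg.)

p = h/λ = 6.626 × 10⁻³⁴ / 2.410 × 10⁻¹¹ = 2.749 × 10⁻²³ kg·m/s.
KE = p²/(2m) = 2.259 × 10⁻¹⁹ J.
V = KE/e = 2.259 × 10⁻¹⁹ / (1.602 × 10⁻¹⁹) = 1.41 V.

V = 1.41 V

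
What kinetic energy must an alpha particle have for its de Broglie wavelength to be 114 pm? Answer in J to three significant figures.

p = h/λ = 6.626 × 10⁻³⁴ / 1.140 × 10⁻¹⁰ = 5.812 × 10⁻²⁴ kg·m/s.
KE = p²/(2m) = (5.812 × 10⁻²⁴)² / (2 × 6.645 × 10⁻²⁷) = 2.542 × 10⁻²¹ J = 2.54 × 10⁻²¹ J.

KE = 2.54 × 10⁻²¹ J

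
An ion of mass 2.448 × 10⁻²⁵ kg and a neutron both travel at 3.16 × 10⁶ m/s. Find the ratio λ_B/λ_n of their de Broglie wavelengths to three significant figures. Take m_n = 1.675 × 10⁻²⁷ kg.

At fixed v, p = mv so λ = h/(mv) ∝ 1/m.
λ_B/λ_n = m_n/m_B = 1.675 × 10⁻²⁷/2.448 × 10⁻²⁵ = 6.84 × 10⁻³.

λ_B/λ_n = 6.84 × 10⁻³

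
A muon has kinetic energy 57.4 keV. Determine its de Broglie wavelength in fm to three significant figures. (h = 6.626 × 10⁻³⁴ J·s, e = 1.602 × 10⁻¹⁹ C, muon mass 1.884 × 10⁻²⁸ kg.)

KE = 57.4 keV = 9.195 × 10⁻¹⁵ J.
p = √(2mKE) = √(2 × 1.884 × 10⁻²⁸ × 9.195 × 10⁻¹⁵) = 1.861 × 10⁻²¹ kg·m/s.
λ = h/p = 6.626 × 10⁻³⁴ / 1.861 × 10⁻²¹ = 3.56 × 10⁻¹³ m = 356 fm.

λ = 356 fm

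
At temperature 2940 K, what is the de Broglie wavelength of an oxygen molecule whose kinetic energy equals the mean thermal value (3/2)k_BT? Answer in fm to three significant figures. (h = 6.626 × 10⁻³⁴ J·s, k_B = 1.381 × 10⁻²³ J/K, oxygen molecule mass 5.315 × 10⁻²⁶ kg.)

λ = 8240 fm

KE = (3/2)k_BT = 1.5 × 1.381 × 10⁻²³ × 2940 = 6.090 × 10⁻²⁰ J.
p = √(2mKE) = √(2 × 5.315 × 10⁻²⁶ × 6.090 × 10⁻²⁰) = 8.046 × 10⁻²³ kg·m/s.
λ = h/p = 8.24 × 10⁻¹² m = 8240 fm.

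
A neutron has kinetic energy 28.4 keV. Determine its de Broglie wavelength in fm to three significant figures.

λ = 170 fm

KE = 28.4 keV = 4.550 × 10⁻¹⁵ J.
p = √(2mKE) = √(2 × 1.675 × 10⁻²⁷ × 4.550 × 10⁻¹⁵) = 3.904 × 10⁻²¹ kg·m/s.
λ = h/p = 6.626 × 10⁻³⁴ / 3.904 × 10⁻²¹ = 1.70 × 10⁻¹³ m = 170 fm.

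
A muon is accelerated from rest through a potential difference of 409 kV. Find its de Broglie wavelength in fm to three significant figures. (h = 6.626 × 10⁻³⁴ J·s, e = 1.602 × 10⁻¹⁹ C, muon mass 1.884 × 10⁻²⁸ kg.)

λ = 133 fm

KE = eV = 1.602 × 10⁻¹⁹ × 4.090 × 10⁵ = 6.552 × 10⁻¹⁴ J.
p = √(2mKE) = √(2 × 1.884 × 10⁻²⁸ × 6.552 × 10⁻¹⁴) = 4.969 × 10⁻²¹ kg·m/s.
λ = h/p = 6.626 × 10⁻³⁴ / 4.969 × 10⁻²¹ = 1.33 × 10⁻¹³ m = 133 fm.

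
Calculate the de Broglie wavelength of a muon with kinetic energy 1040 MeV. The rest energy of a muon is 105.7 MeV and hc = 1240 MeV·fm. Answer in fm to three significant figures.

Total energy E = KE + m₀c² = 1040 + 105.7 = 1145.7 MeV.
(pc)² = E² − (m₀c²)² = (1145.7)² − (105.7)² = 1.301 × 10⁶ MeV², so pc = 1141 MeV.
λ = hc/(pc) = 1240 MeV·fm / 1141 MeV = 1.09 fm.

λ = 1.09 fm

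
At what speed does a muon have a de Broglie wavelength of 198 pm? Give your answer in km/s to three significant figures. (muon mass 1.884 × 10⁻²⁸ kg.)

v = 17.8 km/s

p = h/λ = 6.626 × 10⁻³⁴ / 1.980 × 10⁻¹⁰ = 3.346 × 10⁻²⁴ kg·m/s.
v = p/m = 3.346 × 10⁻²⁴ / 1.884 × 10⁻²⁸ = 1.78 × 10⁴ m/s = 17.8 km/s.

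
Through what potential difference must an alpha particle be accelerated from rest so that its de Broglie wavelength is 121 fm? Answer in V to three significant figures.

V = 7040 V

p = h/λ = 6.626 × 10⁻³⁴ / 1.210 × 10⁻¹³ = 5.476 × 10⁻²¹ kg·m/s.
KE = p²/(2m) = 2.256 × 10⁻¹⁵ J.
V = KE/2e = 2.256 × 10⁻¹⁵ / (2 × 1.602 × 10⁻¹⁹) = 7040 V.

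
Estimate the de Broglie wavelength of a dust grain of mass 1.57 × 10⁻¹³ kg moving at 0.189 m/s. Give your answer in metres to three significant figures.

p = mv = 1.57 × 10⁻¹³ × 0.189 = 2.967 × 10⁻¹⁴ kg·m/s.
λ = h/p = 6.626 × 10⁻³⁴ / 2.967 × 10⁻¹⁴ = 2.23 × 10⁻²⁰ m.

λ = 2.23 × 10⁻²⁰ m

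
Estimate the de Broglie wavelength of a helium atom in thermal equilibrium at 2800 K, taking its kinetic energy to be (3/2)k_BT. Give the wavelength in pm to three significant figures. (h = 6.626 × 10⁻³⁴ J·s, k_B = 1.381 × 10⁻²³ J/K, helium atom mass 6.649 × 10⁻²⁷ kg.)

KE = (3/2)k_BT = 1.5 × 1.381 × 10⁻²³ × 2800 = 5.800 × 10⁻²⁰ J.
p = √(2mKE) = √(2 × 6.649 × 10⁻²⁷ × 5.800 × 10⁻²⁰) = 2.777 × 10⁻²³ kg·m/s.
λ = h/p = 2.39 × 10⁻¹¹ m = 23.9 pm.

λ = 23.9 pm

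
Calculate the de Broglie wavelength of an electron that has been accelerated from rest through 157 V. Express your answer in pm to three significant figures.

KE = eV = 1.602 × 10⁻¹⁹ × 157.0 = 2.515 × 10⁻¹⁷ J.
p = √(2mKE) = √(2 × 9.109 × 10⁻³¹ × 2.515 × 10⁻¹⁷) = 6.769 × 10⁻²⁴ kg·m/s.
λ = h/p = 6.626 × 10⁻³⁴ / 6.769 × 10⁻²⁴ = 9.79 × 10⁻¹¹ m = 97.9 pm.

λ = 97.9 pm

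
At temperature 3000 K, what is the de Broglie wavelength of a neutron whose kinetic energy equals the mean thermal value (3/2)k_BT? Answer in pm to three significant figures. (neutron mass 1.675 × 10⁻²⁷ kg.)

λ = 45.9 pm

KE = (3/2)k_BT = 1.5 × 1.381 × 10⁻²³ × 3000 = 6.215 × 10⁻²⁰ J.
p = √(2mKE) = √(2 × 1.675 × 10⁻²⁷ × 6.215 × 10⁻²⁰) = 1.443 × 10⁻²³ kg·m/s.
λ = h/p = 4.59 × 10⁻¹¹ m = 45.9 pm.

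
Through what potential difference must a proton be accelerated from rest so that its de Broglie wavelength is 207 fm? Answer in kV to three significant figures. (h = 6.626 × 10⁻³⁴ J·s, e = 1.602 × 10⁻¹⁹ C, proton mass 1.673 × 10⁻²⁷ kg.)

V = 19.1 kV

p = h/λ = 6.626 × 10⁻³⁴ / 2.070 × 10⁻¹³ = 3.201 × 10⁻²¹ kg·m/s.
KE = p²/(2m) = 3.062 × 10⁻¹⁵ J.
V = KE/e = 3.062 × 10⁻¹⁵ / (1.602 × 10⁻¹⁹) = 19.1 kV.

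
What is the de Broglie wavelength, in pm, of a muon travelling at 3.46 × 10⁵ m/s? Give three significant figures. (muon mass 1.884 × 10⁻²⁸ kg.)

p = mv = 1.884 × 10⁻²⁸ × 3.46 × 10⁵ = 6.519 × 10⁻²³ kg·m/s.
λ = h/p = 6.626 × 10⁻³⁴ / 6.519 × 10⁻²³ = 1.02 × 10⁻¹¹ m = 10.2 pm.

λ = 10.2 pm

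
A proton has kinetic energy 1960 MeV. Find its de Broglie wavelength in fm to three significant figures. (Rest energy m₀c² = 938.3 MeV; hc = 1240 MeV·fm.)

Total energy E = KE + m₀c² = 1960 + 938.3 = 2898.3 MeV.
(pc)² = E² − (m₀c²)² = (2898.3)² − (938.3)² = 7.520 × 10⁶ MeV², so pc = 2742 MeV.
λ = hc/(pc) = 1240 MeV·fm / 2742 MeV = 0.452 fm.

λ = 0.452 fm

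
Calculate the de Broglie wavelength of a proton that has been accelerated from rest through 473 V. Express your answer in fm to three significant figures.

KE = eV = 1.602 × 10⁻¹⁹ × 473.0 = 7.577 × 10⁻¹⁷ J.
p = √(2mKE) = √(2 × 1.673 × 10⁻²⁷ × 7.577 × 10⁻¹⁷) = 5.035 × 10⁻²² kg·m/s.
λ = h/p = 6.626 × 10⁻³⁴ / 5.035 × 10⁻²² = 1.32 × 10⁻¹² m = 1320 fm.

λ = 1320 fm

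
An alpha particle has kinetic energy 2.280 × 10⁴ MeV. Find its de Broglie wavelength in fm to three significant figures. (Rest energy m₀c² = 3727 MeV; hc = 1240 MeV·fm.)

Total energy E = KE + m₀c² = 2.280 × 10⁴ + 3727 = 26527 MeV.
(pc)² = E² − (m₀c²)² = (26527)² − (3727)² = 6.898 × 10⁸ MeV², so pc = 2.626 × 10⁴ MeV.
λ = hc/(pc) = 1240 MeV·fm / 2.626 × 10⁴ MeV = 0.0472 fm.

λ = 0.0472 fm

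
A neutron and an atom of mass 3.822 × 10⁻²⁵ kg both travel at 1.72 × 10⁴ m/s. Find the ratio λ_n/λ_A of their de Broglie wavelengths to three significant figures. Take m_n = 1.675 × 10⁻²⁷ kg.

λ_n/λ_A = 228

At fixed v, p = mv so λ = h/(mv) ∝ 1/m.
λ_n/λ_A = m_A/m_n = 3.822 × 10⁻²⁵/1.675 × 10⁻²⁷ = 228.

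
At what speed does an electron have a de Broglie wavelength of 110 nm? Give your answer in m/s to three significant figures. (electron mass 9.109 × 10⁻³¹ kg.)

p = h/λ = 6.626 × 10⁻³⁴ / 1.100 × 10⁻⁷ = 6.024 × 10⁻²⁷ kg·m/s.
v = p/m = 6.024 × 10⁻²⁷ / 9.109 × 10⁻³¹ = 6.61 × 10³ m/s = 6610 m/s.

v = 6610 m/s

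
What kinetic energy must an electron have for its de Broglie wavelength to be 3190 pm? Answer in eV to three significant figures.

p = h/λ = 6.626 × 10⁻³⁴ / 3.190 × 10⁻⁹ = 2.077 × 10⁻²⁵ kg·m/s.
KE = p²/(2m) = (2.077 × 10⁻²⁵)² / (2 × 9.109 × 10⁻³¹) = 2.368 × 10⁻²⁰ J = 0.148 eV.

KE = 0.148 eV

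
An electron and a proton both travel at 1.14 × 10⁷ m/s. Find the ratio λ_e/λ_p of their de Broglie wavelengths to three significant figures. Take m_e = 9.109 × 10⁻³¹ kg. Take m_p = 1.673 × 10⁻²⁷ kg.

At fixed v, p = mv so λ = h/(mv) ∝ 1/m.
λ_e/λ_p = m_p/m_e = 1.673 × 10⁻²⁷/9.109 × 10⁻³¹ = 1840.

λ_e/λ_p = 1840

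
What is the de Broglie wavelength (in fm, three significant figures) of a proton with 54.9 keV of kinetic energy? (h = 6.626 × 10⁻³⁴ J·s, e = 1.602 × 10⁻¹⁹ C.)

λ = 122 fm

KE = 54.9 keV = 8.795 × 10⁻¹⁵ J.
p = √(2mKE) = √(2 × 1.673 × 10⁻²⁷ × 8.795 × 10⁻¹⁵) = 5.425 × 10⁻²¹ kg·m/s.
λ = h/p = 6.626 × 10⁻³⁴ / 5.425 × 10⁻²¹ = 1.22 × 10⁻¹³ m = 122 fm.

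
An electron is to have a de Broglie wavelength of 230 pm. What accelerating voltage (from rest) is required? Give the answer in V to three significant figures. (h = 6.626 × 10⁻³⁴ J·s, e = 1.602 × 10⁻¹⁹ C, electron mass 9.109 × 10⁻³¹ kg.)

V = 28.4 V

p = h/λ = 6.626 × 10⁻³⁴ / 2.300 × 10⁻¹⁰ = 2.881 × 10⁻²⁴ kg·m/s.
KE = p²/(2m) = 4.556 × 10⁻¹⁸ J.
V = KE/e = 4.556 × 10⁻¹⁸ / (1.602 × 10⁻¹⁹) = 28.4 V.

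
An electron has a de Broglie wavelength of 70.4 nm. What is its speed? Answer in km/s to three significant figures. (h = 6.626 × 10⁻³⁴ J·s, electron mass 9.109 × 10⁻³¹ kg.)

p = h/λ = 6.626 × 10⁻³⁴ / 7.040 × 10⁻⁸ = 9.412 × 10⁻²⁷ kg·m/s.
v = p/m = 9.412 × 10⁻²⁷ / 9.109 × 10⁻³¹ = 1.03 × 10⁴ m/s = 10.3 km/s.

v = 10.3 km/s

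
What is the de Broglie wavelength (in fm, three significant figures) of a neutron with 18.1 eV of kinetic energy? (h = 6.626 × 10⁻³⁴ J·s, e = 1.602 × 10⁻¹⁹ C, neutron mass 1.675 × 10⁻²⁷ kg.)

λ = 6720 fm

KE = 18.1 eV = 2.900 × 10⁻¹⁸ J.
p = √(2mKE) = √(2 × 1.675 × 10⁻²⁷ × 2.900 × 10⁻¹⁸) = 9.856 × 10⁻²³ kg·m/s.
λ = h/p = 6.626 × 10⁻³⁴ / 9.856 × 10⁻²³ = 6.72 × 10⁻¹² m = 6720 fm.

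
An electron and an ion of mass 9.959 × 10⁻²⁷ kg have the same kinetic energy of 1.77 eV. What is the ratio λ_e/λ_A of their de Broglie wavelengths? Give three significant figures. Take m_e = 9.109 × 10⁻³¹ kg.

At fixed KE, p = √(2mKE) so λ = h/p ∝ 1/√m.
λ_e/λ_A = √(m_A/m_e) = √(9.959 × 10⁻²⁷/9.109 × 10⁻³¹) = √(1.093 × 10⁴) = 105.

λ_e/λ_A = 105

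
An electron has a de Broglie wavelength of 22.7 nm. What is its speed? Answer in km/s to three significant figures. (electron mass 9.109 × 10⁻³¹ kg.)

p = h/λ = 6.626 × 10⁻³⁴ / 2.270 × 10⁻⁸ = 2.919 × 10⁻²⁶ kg·m/s.
v = p/m = 2.919 × 10⁻²⁶ / 9.109 × 10⁻³¹ = 3.20 × 10⁴ m/s = 32.0 km/s.

v = 32.0 km/s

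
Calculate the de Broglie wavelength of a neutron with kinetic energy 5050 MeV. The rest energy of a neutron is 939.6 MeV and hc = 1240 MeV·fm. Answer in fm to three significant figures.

Total energy E = KE + m₀c² = 5050 + 939.6 = 5989.6 MeV.
(pc)² = E² − (m₀c²)² = (5989.6)² − (939.6)² = 3.499 × 10⁷ MeV², so pc = 5915 MeV.
λ = hc/(pc) = 1240 MeV·fm / 5915 MeV = 0.210 fm.

λ = 0.210 fm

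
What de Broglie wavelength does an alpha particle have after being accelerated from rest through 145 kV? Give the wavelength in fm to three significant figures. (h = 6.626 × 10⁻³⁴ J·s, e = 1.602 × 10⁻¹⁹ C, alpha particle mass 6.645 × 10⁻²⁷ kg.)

λ = 26.7 fm

KE = 2eV = 2 × 1.602 × 10⁻¹⁹ × 1.450 × 10⁵ = 4.646 × 10⁻¹⁴ J.
p = √(2mKE) = √(2 × 6.645 × 10⁻²⁷ × 4.646 × 10⁻¹⁴) = 2.485 × 10⁻²⁰ kg·m/s.
λ = h/p = 6.626 × 10⁻³⁴ / 2.485 × 10⁻²⁰ = 2.67 × 10⁻¹⁴ m = 26.7 fm.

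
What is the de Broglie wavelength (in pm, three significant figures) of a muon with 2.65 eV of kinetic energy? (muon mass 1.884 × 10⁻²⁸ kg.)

KE = 2.65 eV = 4.245 × 10⁻¹⁹ J.
p = √(2mKE) = √(2 × 1.884 × 10⁻²⁸ × 4.245 × 10⁻¹⁹) = 1.265 × 10⁻²³ kg·m/s.
λ = h/p = 6.626 × 10⁻³⁴ / 1.265 × 10⁻²³ = 5.24 × 10⁻¹¹ m = 52.4 pm.

λ = 52.4 pm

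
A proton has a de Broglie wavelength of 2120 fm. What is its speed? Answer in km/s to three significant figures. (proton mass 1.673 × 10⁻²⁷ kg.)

p = h/λ = 6.626 × 10⁻³⁴ / 2.120 × 10⁻¹² = 3.125 × 10⁻²² kg·m/s.
v = p/m = 3.125 × 10⁻²² / 1.673 × 10⁻²⁷ = 1.87 × 10⁵ m/s = 187 km/s.

v = 187 km/s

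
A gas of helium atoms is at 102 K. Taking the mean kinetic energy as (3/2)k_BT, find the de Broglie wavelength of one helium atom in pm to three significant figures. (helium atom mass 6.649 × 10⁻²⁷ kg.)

λ = 125 pm

KE = (3/2)k_BT = 1.5 × 1.381 × 10⁻²³ × 102 = 2.113 × 10⁻²¹ J.
p = √(2mKE) = √(2 × 6.649 × 10⁻²⁷ × 2.113 × 10⁻²¹) = 5.301 × 10⁻²⁴ kg·m/s.
λ = h/p = 1.25 × 10⁻¹⁰ m = 125 pm.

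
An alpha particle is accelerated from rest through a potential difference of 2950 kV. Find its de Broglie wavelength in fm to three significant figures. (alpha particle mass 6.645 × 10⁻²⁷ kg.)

KE = 2eV = 2 × 1.602 × 10⁻¹⁹ × 2.950 × 10⁶ = 9.452 × 10⁻¹³ J.
p = √(2mKE) = √(2 × 6.645 × 10⁻²⁷ × 9.452 × 10⁻¹³) = 1.121 × 10⁻¹⁹ kg·m/s.
λ = h/p = 6.626 × 10⁻³⁴ / 1.121 × 10⁻¹⁹ = 5.91 × 10⁻¹⁵ m = 5.91 fm.

λ = 5.91 fm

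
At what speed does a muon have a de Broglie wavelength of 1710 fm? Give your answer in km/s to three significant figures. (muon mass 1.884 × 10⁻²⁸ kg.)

v = 2060 km/s

p = h/λ = 6.626 × 10⁻³⁴ / 1.710 × 10⁻¹² = 3.875 × 10⁻²² kg·m/s.
v = p/m = 3.875 × 10⁻²² / 1.884 × 10⁻²⁸ = 2.06 × 10⁶ m/s = 2060 km/s.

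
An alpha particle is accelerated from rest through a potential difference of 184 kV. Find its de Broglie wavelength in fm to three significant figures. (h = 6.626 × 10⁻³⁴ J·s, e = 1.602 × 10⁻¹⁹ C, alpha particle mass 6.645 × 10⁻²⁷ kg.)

KE = 2eV = 2 × 1.602 × 10⁻¹⁹ × 1.840 × 10⁵ = 5.895 × 10⁻¹⁴ J.
p = √(2mKE) = √(2 × 6.645 × 10⁻²⁷ × 5.895 × 10⁻¹⁴) = 2.799 × 10⁻²⁰ kg·m/s.
λ = h/p = 6.626 × 10⁻³⁴ / 2.799 × 10⁻²⁰ = 2.37 × 10⁻¹⁴ m = 23.7 fm.

λ = 23.7 fm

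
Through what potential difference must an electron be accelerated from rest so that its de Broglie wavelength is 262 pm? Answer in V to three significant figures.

V = 21.9 V

p = h/λ = 6.626 × 10⁻³⁴ / 2.620 × 10⁻¹⁰ = 2.529 × 10⁻²⁴ kg·m/s.
KE = p²/(2m) = 3.511 × 10⁻¹⁸ J.
V = KE/e = 3.511 × 10⁻¹⁸ / (1.602 × 10⁻¹⁹) = 21.9 V.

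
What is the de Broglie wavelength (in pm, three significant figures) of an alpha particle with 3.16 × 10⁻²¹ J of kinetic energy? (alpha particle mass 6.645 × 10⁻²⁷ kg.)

p = √(2mKE) = √(2 × 6.645 × 10⁻²⁷ × 3.160 × 10⁻²¹) = 6.480 × 10⁻²⁴ kg·m/s.
λ = h/p = 6.626 × 10⁻³⁴ / 6.480 × 10⁻²⁴ = 1.02 × 10⁻¹⁰ m = 102 pm.

λ = 102 pm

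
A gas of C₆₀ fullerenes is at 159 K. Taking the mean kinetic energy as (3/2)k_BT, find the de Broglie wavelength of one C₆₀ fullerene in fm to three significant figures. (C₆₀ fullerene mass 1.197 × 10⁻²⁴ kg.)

KE = (3/2)k_BT = 1.5 × 1.381 × 10⁻²³ × 159 = 3.294 × 10⁻²¹ J.
p = √(2mKE) = √(2 × 1.197 × 10⁻²⁴ × 3.294 × 10⁻²¹) = 8.880 × 10⁻²³ kg·m/s.
λ = h/p = 7.46 × 10⁻¹² m = 7460 fm.

λ = 7460 fm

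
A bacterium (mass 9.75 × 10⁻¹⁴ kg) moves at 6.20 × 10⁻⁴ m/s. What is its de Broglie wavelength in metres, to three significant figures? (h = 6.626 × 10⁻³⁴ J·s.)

λ = 1.10 × 10⁻¹⁷ m

p = mv = 9.75 × 10⁻¹⁴ × 6.20 × 10⁻⁴ = 6.045 × 10⁻¹⁷ kg·m/s.
λ = h/p = 6.626 × 10⁻³⁴ / 6.045 × 10⁻¹⁷ = 1.10 × 10⁻¹⁷ m.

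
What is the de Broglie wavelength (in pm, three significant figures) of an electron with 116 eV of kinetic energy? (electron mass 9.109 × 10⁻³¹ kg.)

λ = 114 pm

KE = 116 eV = 1.858 × 10⁻¹⁷ J.
p = √(2mKE) = √(2 × 9.109 × 10⁻³¹ × 1.858 × 10⁻¹⁷) = 5.818 × 10⁻²⁴ kg·m/s.
λ = h/p = 6.626 × 10⁻³⁴ / 5.818 × 10⁻²⁴ = 1.14 × 10⁻¹⁰ m = 114 pm.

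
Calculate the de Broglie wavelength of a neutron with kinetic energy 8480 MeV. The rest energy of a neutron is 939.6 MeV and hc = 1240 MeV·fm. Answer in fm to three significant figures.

λ = 0.132 fm

Total energy E = KE + m₀c² = 8480 + 939.6 = 9419.6 MeV.
(pc)² = E² − (m₀c²)² = (9419.6)² − (939.6)² = 8.785 × 10⁷ MeV², so pc = 9373 MeV.
λ = hc/(pc) = 1240 MeV·fm / 9373 MeV = 0.132 fm.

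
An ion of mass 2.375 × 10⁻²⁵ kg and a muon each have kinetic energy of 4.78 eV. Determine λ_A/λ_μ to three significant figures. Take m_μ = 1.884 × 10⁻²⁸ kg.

At fixed KE, p = √(2mKE) so λ = h/p ∝ 1/√m.
λ_A/λ_μ = √(m_μ/m_A) = √(1.884 × 10⁻²⁸/2.375 × 10⁻²⁵) = √(7.933 × 10⁻⁴) = 0.0282.

λ_A/λ_μ = 0.0282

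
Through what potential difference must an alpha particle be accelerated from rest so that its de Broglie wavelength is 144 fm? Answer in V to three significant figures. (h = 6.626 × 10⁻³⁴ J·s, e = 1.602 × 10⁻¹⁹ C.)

p = h/λ = 6.626 × 10⁻³⁴ / 1.440 × 10⁻¹³ = 4.601 × 10⁻²¹ kg·m/s.
KE = p²/(2m) = 1.593 × 10⁻¹⁵ J.
V = KE/2e = 1.593 × 10⁻¹⁵ / (2 × 1.602 × 10⁻¹⁹) = 4970 V.

V = 4970 V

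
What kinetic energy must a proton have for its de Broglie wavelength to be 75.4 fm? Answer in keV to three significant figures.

p = h/λ = 6.626 × 10⁻³⁴ / 7.540 × 10⁻¹⁴ = 8.788 × 10⁻²¹ kg·m/s.
KE = p²/(2m) = (8.788 × 10⁻²¹)² / (2 × 1.673 × 10⁻²⁷) = 2.308 × 10⁻¹⁴ J = 144 keV.

KE = 144 keV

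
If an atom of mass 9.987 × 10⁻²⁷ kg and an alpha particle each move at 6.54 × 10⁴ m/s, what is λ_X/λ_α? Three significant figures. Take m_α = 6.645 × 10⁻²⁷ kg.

λ_X/λ_α = 0.665

At fixed v, p = mv so λ = h/(mv) ∝ 1/m.
λ_X/λ_α = m_α/m_X = 6.645 × 10⁻²⁷/9.987 × 10⁻²⁷ = 0.665.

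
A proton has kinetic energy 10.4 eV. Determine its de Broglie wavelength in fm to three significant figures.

KE = 10.4 eV = 1.666 × 10⁻¹⁸ J.
p = √(2mKE) = √(2 × 1.673 × 10⁻²⁷ × 1.666 × 10⁻¹⁸) = 7.466 × 10⁻²³ kg·m/s.
λ = h/p = 6.626 × 10⁻³⁴ / 7.466 × 10⁻²³ = 8.87 × 10⁻¹² m = 8870 fm.

λ = 8870 fm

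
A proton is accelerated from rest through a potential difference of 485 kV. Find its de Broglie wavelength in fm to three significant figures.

λ = 41.1 fm

KE = eV = 1.602 × 10⁻¹⁹ × 4.850 × 10⁵ = 7.770 × 10⁻¹⁴ J.
p = √(2mKE) = √(2 × 1.673 × 10⁻²⁷ × 7.770 × 10⁻¹⁴) = 1.612 × 10⁻²⁰ kg·m/s.
λ = h/p = 6.626 × 10⁻³⁴ / 1.612 × 10⁻²⁰ = 4.11 × 10⁻¹⁴ m = 41.1 fm.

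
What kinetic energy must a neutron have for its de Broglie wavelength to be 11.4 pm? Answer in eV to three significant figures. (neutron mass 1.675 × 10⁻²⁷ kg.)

KE = 6.29 eV

p = h/λ = 6.626 × 10⁻³⁴ / 1.140 × 10⁻¹¹ = 5.812 × 10⁻²³ kg·m/s.
KE = p²/(2m) = (5.812 × 10⁻²³)² / (2 × 1.675 × 10⁻²⁷) = 1.008 × 10⁻¹⁸ J = 6.29 eV.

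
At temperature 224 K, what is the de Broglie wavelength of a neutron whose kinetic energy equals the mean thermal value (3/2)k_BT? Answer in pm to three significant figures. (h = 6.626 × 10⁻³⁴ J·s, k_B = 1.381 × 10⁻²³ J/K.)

KE = (3/2)k_BT = 1.5 × 1.381 × 10⁻²³ × 224 = 4.640 × 10⁻²¹ J.
p = √(2mKE) = √(2 × 1.675 × 10⁻²⁷ × 4.640 × 10⁻²¹) = 3.943 × 10⁻²⁴ kg·m/s.
λ = h/p = 1.68 × 10⁻¹⁰ m = 168 pm.

λ = 168 pm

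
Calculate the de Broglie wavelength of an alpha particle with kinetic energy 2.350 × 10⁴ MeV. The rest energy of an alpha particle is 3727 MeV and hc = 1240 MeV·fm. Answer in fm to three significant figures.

λ = 0.0460 fm

Total energy E = KE + m₀c² = 2.350 × 10⁴ + 3727 = 27227 MeV.
(pc)² = E² − (m₀c²)² = (27227)² − (3727)² = 7.274 × 10⁸ MeV², so pc = 2.697 × 10⁴ MeV.
λ = hc/(pc) = 1240 MeV·fm / 2.697 × 10⁴ MeV = 0.0460 fm.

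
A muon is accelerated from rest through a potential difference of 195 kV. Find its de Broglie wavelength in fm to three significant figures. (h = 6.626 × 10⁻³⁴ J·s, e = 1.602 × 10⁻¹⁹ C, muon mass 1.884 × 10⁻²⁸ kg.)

λ = 193 fm

KE = eV = 1.602 × 10⁻¹⁹ × 1.950 × 10⁵ = 3.124 × 10⁻¹⁴ J.
p = √(2mKE) = √(2 × 1.884 × 10⁻²⁸ × 3.124 × 10⁻¹⁴) = 3.431 × 10⁻²¹ kg·m/s.
λ = h/p = 6.626 × 10⁻³⁴ / 3.431 × 10⁻²¹ = 1.93 × 10⁻¹³ m = 193 fm.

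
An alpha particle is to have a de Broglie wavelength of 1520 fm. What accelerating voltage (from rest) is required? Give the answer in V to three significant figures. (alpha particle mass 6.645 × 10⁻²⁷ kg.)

V = 44.6 V

p = h/λ = 6.626 × 10⁻³⁴ / 1.520 × 10⁻¹² = 4.359 × 10⁻²² kg·m/s.
KE = p²/(2m) = 1.430 × 10⁻¹⁷ J.
V = KE/2e = 1.430 × 10⁻¹⁷ / (2 × 1.602 × 10⁻¹⁹) = 44.6 V.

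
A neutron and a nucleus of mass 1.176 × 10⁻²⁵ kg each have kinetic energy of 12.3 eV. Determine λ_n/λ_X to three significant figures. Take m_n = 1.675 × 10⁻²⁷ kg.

At fixed KE, p = √(2mKE) so λ = h/p ∝ 1/√m.
λ_n/λ_X = √(m_X/m_n) = √(1.176 × 10⁻²⁵/1.675 × 10⁻²⁷) = √(70.21) = 8.38.

λ_n/λ_X = 8.38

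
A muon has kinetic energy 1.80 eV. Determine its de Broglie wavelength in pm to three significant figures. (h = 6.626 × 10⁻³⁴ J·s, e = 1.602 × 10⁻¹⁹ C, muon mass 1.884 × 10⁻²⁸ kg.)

KE = 1.80 eV = 2.884 × 10⁻¹⁹ J.
p = √(2mKE) = √(2 × 1.884 × 10⁻²⁸ × 2.884 × 10⁻¹⁹) = 1.042 × 10⁻²³ kg·m/s.
λ = h/p = 6.626 × 10⁻³⁴ / 1.042 × 10⁻²³ = 6.36 × 10⁻¹¹ m = 63.6 pm.

λ = 63.6 pm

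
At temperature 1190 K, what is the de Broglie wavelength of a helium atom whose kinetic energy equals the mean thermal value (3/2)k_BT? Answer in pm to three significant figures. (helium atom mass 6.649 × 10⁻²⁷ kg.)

λ = 36.6 pm

KE = (3/2)k_BT = 1.5 × 1.381 × 10⁻²³ × 1190 = 2.465 × 10⁻²⁰ J.
p = √(2mKE) = √(2 × 6.649 × 10⁻²⁷ × 2.465 × 10⁻²⁰) = 1.811 × 10⁻²³ kg·m/s.
λ = h/p = 3.66 × 10⁻¹¹ m = 36.6 pm.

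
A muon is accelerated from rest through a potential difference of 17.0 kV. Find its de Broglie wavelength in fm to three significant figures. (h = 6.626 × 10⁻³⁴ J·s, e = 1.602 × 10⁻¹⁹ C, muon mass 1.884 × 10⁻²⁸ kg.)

KE = eV = 1.602 × 10⁻¹⁹ × 1.700 × 10⁴ = 2.723 × 10⁻¹⁵ J.
p = √(2mKE) = √(2 × 1.884 × 10⁻²⁸ × 2.723 × 10⁻¹⁵) = 1.013 × 10⁻²¹ kg·m/s.
λ = h/p = 6.626 × 10⁻³⁴ / 1.013 × 10⁻²¹ = 6.54 × 10⁻¹³ m = 654 fm.

λ = 654 fm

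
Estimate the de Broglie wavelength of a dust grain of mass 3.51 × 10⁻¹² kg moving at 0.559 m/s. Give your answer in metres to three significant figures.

λ = 3.38 × 10⁻²² m

p = mv = 3.51 × 10⁻¹² × 0.559 = 1.962 × 10⁻¹² kg·m/s.
λ = h/p = 6.626 × 10⁻³⁴ / 1.962 × 10⁻¹² = 3.38 × 10⁻²² m.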